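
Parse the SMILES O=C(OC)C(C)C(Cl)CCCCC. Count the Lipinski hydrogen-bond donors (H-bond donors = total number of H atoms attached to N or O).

Donors: find every N or O and count the H atoms it carries.
  atom 1 (O): bond orders sum to 2 → 0 H
  atom 3 (O): bond orders sum to 2 → 0 H
Lipinski HBD = 0.

0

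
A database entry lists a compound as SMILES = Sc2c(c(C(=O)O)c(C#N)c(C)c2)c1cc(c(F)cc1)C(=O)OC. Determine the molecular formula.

Walk through each heavy atom and fill implicit hydrogens from standard valence (C 4, N 3, O 2, S 2, halogen 1); for lowercase aromatic atoms, an aromatic c carries 1 H when it has two neighbours and 0 H with three, and aromatic n carries 0 H:
  atom 1: S, bond orders sum to 1 (valence 2) → 1 H
  atom 2: aromatic c, 3 neighbours → 0 H
  atom 3: aromatic c, 3 neighbours → 0 H
  atom 4: aromatic c, 3 neighbours → 0 H
  atom 5: C, bond orders sum to 4 (valence 4) → 0 H
  atom 6: O, bond orders sum to 2 (valence 2) → 0 H
  atom 7: O, bond orders sum to 1 (valence 2) → 1 H
  atom 8: aromatic c, 3 neighbours → 0 H
  atom 9: C, bond orders sum to 4 (valence 4) → 0 H
  atom 10: N, bond orders sum to 3 (valence 3) → 0 H
  atom 11: aromatic c, 3 neighbours → 0 H
  atom 12: C, bond orders sum to 1 (valence 4) → 3 H
  atom 13: aromatic c, 2 neighbours → 1 H
  atom 14: aromatic c, 3 neighbours → 0 H
  atom 15: aromatic c, 2 neighbours → 1 H
  atom 16: aromatic c, 3 neighbours → 0 H
  atom 17: aromatic c, 3 neighbours → 0 H
  atom 18: F (halogen, monovalent) → 0 H
  atom 19: aromatic c, 2 neighbours → 1 H
  atom 20: aromatic c, 2 neighbours → 1 H
  atom 21: C, bond orders sum to 4 (valence 4) → 0 H
  atom 22: O, bond orders sum to 2 (valence 2) → 0 H
  atom 23: O, bond orders sum to 2 (valence 2) → 0 H
  atom 24: C, bond orders sum to 1 (valence 4) → 3 H
Totals → C:17, H:12, F:1, N:1, O:4, S:1.
In Hill order: C17H12FNO4S.

C17H12FNO4S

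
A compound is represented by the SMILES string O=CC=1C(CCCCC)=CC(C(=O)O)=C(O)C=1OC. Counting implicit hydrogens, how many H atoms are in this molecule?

18

Walk through each heavy atom and fill implicit hydrogens from standard valence (C 4, N 3, O 2, S 2, halogen 1):
  atom 1: O, bond orders sum to 2 (valence 2) → 0 H
  atom 2: C, bond orders sum to 3 (valence 4) → 1 H
  atom 3: C, bond orders sum to 4 (valence 4) → 0 H
  atom 4: C, bond orders sum to 4 (valence 4) → 0 H
  atom 5: C, bond orders sum to 2 (valence 4) → 2 H
  atom 6: C, bond orders sum to 2 (valence 4) → 2 H
  atom 7: C, bond orders sum to 2 (valence 4) → 2 H
  atom 8: C, bond orders sum to 2 (valence 4) → 2 H
  atom 9: C, bond orders sum to 1 (valence 4) → 3 H
  atom 10: C, bond orders sum to 3 (valence 4) → 1 H
  atom 11: C, bond orders sum to 4 (valence 4) → 0 H
  atom 12: C, bond orders sum to 4 (valence 4) → 0 H
  atom 13: O, bond orders sum to 2 (valence 2) → 0 H
  atom 14: O, bond orders sum to 1 (valence 2) → 1 H
  atom 15: C, bond orders sum to 4 (valence 4) → 0 H
  atom 16: O, bond orders sum to 1 (valence 2) → 1 H
  atom 17: C, bond orders sum to 4 (valence 4) → 0 H
  atom 18: O, bond orders sum to 2 (valence 2) → 0 H
  atom 19: C, bond orders sum to 1 (valence 4) → 3 H
Total hydrogens: 18.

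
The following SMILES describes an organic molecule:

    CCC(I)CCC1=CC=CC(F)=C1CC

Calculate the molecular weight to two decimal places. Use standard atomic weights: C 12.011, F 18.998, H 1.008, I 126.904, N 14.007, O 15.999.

First, the molecular formula is C13H18FI (counting implicit H from valence).
  C: 13 × 12.011 = 156.143
  F: 1 × 18.998 = 18.998
  H: 18 × 1.008 = 18.144
  I: 1 × 126.904 = 126.904
Sum: 13×12.011 + 1×18.998 + 18×1.008 + 1×126.904 = 320.189 → 320.19 g/mol.

320.19 g/mol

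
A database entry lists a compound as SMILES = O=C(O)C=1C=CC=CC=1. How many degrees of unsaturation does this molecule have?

5

Molecular formula: C7H6O2.
DoU = (2C + 2 + N − H − X) / 2, where X is the halogen count and O/S are ignored.
    = (2·7 + 2 + 0 − 6 − 0) / 2 = 10 / 2 = 5.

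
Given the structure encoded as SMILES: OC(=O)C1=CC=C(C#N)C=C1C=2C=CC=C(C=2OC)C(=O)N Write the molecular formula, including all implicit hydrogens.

C16H12N2O4

Walk through each heavy atom and fill implicit hydrogens from standard valence (C 4, N 3, O 2, S 2, halogen 1):
  atom 1: O, bond orders sum to 1 (valence 2) → 1 H
  atom 2: C, bond orders sum to 4 (valence 4) → 0 H
  atom 3: O, bond orders sum to 2 (valence 2) → 0 H
  atom 4: C, bond orders sum to 4 (valence 4) → 0 H
  atom 5: C, bond orders sum to 3 (valence 4) → 1 H
  atom 6: C, bond orders sum to 3 (valence 4) → 1 H
  atom 7: C, bond orders sum to 4 (valence 4) → 0 H
  atom 8: C, bond orders sum to 4 (valence 4) → 0 H
  atom 9: N, bond orders sum to 3 (valence 3) → 0 H
  atom 10: C, bond orders sum to 3 (valence 4) → 1 H
  atom 11: C, bond orders sum to 4 (valence 4) → 0 H
  atom 12: C, bond orders sum to 4 (valence 4) → 0 H
  atom 13: C, bond orders sum to 3 (valence 4) → 1 H
  atom 14: C, bond orders sum to 3 (valence 4) → 1 H
  atom 15: C, bond orders sum to 3 (valence 4) → 1 H
  atom 16: C, bond orders sum to 4 (valence 4) → 0 H
  atom 17: C, bond orders sum to 4 (valence 4) → 0 H
  atom 18: O, bond orders sum to 2 (valence 2) → 0 H
  atom 19: C, bond orders sum to 1 (valence 4) → 3 H
  atom 20: C, bond orders sum to 4 (valence 4) → 0 H
  atom 21: O, bond orders sum to 2 (valence 2) → 0 H
  atom 22: N, bond orders sum to 1 (valence 3) → 2 H
Totals → C:16, H:12, N:2, O:4.
In Hill order: C16H12N2O4.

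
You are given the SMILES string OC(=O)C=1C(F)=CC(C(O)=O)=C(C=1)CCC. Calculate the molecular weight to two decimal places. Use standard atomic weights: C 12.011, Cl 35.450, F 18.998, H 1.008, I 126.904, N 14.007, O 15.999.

226.20 g/mol

First, the molecular formula is C11H11FO4 (counting implicit H from valence).
  C: 11 × 12.011 = 132.121
  F: 1 × 18.998 = 18.998
  H: 11 × 1.008 = 11.088
  O: 4 × 15.999 = 63.996
Sum: 11×12.011 + 1×18.998 + 11×1.008 + 4×15.999 = 226.203 → 226.20 g/mol.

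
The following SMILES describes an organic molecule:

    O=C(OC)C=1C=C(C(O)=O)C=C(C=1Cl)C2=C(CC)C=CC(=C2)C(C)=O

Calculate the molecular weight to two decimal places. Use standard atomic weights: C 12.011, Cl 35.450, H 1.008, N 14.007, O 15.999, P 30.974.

360.79 g/mol

First, the molecular formula is C19H17ClO5 (counting implicit H from valence).
  C: 19 × 12.011 = 228.209
  Cl: 1 × 35.450 = 35.450
  H: 17 × 1.008 = 17.136
  O: 5 × 15.999 = 79.995
Sum: 19×12.011 + 1×35.450 + 17×1.008 + 5×15.999 = 360.790 → 360.79 g/mol.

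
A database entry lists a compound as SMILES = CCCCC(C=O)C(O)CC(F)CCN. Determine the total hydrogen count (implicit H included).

Walk through each heavy atom and fill implicit hydrogens from standard valence (C 4, N 3, O 2, S 2, halogen 1):
  atom 1: C, bond orders sum to 1 (valence 4) → 3 H
  atom 2: C, bond orders sum to 2 (valence 4) → 2 H
  atom 3: C, bond orders sum to 2 (valence 4) → 2 H
  atom 4: C, bond orders sum to 2 (valence 4) → 2 H
  atom 5: C, bond orders sum to 3 (valence 4) → 1 H
  atom 6: C, bond orders sum to 3 (valence 4) → 1 H
  atom 7: O, bond orders sum to 2 (valence 2) → 0 H
  atom 8: C, bond orders sum to 3 (valence 4) → 1 H
  atom 9: O, bond orders sum to 1 (valence 2) → 1 H
  atom 10: C, bond orders sum to 2 (valence 4) → 2 H
  atom 11: C, bond orders sum to 3 (valence 4) → 1 H
  atom 12: F (halogen, monovalent) → 0 H
  atom 13: C, bond orders sum to 2 (valence 4) → 2 H
  atom 14: C, bond orders sum to 2 (valence 4) → 2 H
  atom 15: N, bond orders sum to 1 (valence 3) → 2 H
Total hydrogens: 22.

22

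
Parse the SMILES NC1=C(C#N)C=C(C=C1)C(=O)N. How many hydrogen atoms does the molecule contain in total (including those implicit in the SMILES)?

7

Walk through each heavy atom and fill implicit hydrogens from standard valence (C 4, N 3, O 2, S 2, halogen 1):
  atom 1: N, bond orders sum to 1 (valence 3) → 2 H
  atom 2: C, bond orders sum to 4 (valence 4) → 0 H
  atom 3: C, bond orders sum to 4 (valence 4) → 0 H
  atom 4: C, bond orders sum to 4 (valence 4) → 0 H
  atom 5: N, bond orders sum to 3 (valence 3) → 0 H
  atom 6: C, bond orders sum to 3 (valence 4) → 1 H
  atom 7: C, bond orders sum to 4 (valence 4) → 0 H
  atom 8: C, bond orders sum to 3 (valence 4) → 1 H
  atom 9: C, bond orders sum to 3 (valence 4) → 1 H
  atom 10: C, bond orders sum to 4 (valence 4) → 0 H
  atom 11: O, bond orders sum to 2 (valence 2) → 0 H
  atom 12: N, bond orders sum to 1 (valence 3) → 2 H
Total hydrogens: 7.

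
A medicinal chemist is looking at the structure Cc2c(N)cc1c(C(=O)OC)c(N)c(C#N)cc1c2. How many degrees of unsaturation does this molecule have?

10

Molecular formula: C14H13N3O2.
DoU = (2C + 2 + N − H − X) / 2, where X is the halogen count and O/S are ignored.
    = (2·14 + 2 + 3 − 13 − 0) / 2 = 20 / 2 = 10.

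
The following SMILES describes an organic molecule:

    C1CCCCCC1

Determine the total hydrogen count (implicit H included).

14

Walk through each heavy atom and fill implicit hydrogens from standard valence (C 4, N 3, O 2, S 2, halogen 1):
  atom 1: C, bond orders sum to 2 (valence 4) → 2 H
  atom 2: C, bond orders sum to 2 (valence 4) → 2 H
  atom 3: C, bond orders sum to 2 (valence 4) → 2 H
  atom 4: C, bond orders sum to 2 (valence 4) → 2 H
  atom 5: C, bond orders sum to 2 (valence 4) → 2 H
  atom 6: C, bond orders sum to 2 (valence 4) → 2 H
  atom 7: C, bond orders sum to 2 (valence 4) → 2 H
Total hydrogens: 14.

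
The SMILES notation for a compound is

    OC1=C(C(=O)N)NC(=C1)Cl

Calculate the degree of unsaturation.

4

Molecular formula: C5H5ClN2O2.
DoU = (2C + 2 + N − H − X) / 2, where X is the halogen count and O/S are ignored.
    = (2·5 + 2 + 2 − 5 − 1) / 2 = 8 / 2 = 4.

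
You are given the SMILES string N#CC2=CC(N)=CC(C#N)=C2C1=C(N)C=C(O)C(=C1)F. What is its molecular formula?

Walk through each heavy atom and fill implicit hydrogens from standard valence (C 4, N 3, O 2, S 2, halogen 1):
  atom 1: N, bond orders sum to 3 (valence 3) → 0 H
  atom 2: C, bond orders sum to 4 (valence 4) → 0 H
  atom 3: C, bond orders sum to 4 (valence 4) → 0 H
  atom 4: C, bond orders sum to 3 (valence 4) → 1 H
  atom 5: C, bond orders sum to 4 (valence 4) → 0 H
  atom 6: N, bond orders sum to 1 (valence 3) → 2 H
  atom 7: C, bond orders sum to 3 (valence 4) → 1 H
  atom 8: C, bond orders sum to 4 (valence 4) → 0 H
  atom 9: C, bond orders sum to 4 (valence 4) → 0 H
  atom 10: N, bond orders sum to 3 (valence 3) → 0 H
  atom 11: C, bond orders sum to 4 (valence 4) → 0 H
  atom 12: C, bond orders sum to 4 (valence 4) → 0 H
  atom 13: C, bond orders sum to 4 (valence 4) → 0 H
  atom 14: N, bond orders sum to 1 (valence 3) → 2 H
  atom 15: C, bond orders sum to 3 (valence 4) → 1 H
  atom 16: C, bond orders sum to 4 (valence 4) → 0 H
  atom 17: O, bond orders sum to 1 (valence 2) → 1 H
  atom 18: C, bond orders sum to 4 (valence 4) → 0 H
  atom 19: C, bond orders sum to 3 (valence 4) → 1 H
  atom 20: F (halogen, monovalent) → 0 H
Totals → C:14, H:9, F:1, N:4, O:1.

C14H9FN4O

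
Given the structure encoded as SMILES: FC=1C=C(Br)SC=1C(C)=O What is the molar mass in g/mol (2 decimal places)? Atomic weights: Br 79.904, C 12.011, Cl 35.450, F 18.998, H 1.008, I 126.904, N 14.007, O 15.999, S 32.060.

First, the molecular formula is C6H4BrFOS (counting implicit H from valence).
  Br: 1 × 79.904 = 79.904
  C: 6 × 12.011 = 72.066
  F: 1 × 18.998 = 18.998
  H: 4 × 1.008 = 4.032
  O: 1 × 15.999 = 15.999
  S: 1 × 32.060 = 32.060
Sum: 1×79.904 + 6×12.011 + 1×18.998 + 4×1.008 + 1×15.999 + 1×32.060 = 223.059 → 223.06 g/mol.

223.06 g/mol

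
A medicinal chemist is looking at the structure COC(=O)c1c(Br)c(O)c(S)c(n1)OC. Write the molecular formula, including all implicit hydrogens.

C8H8BrNO4S

Walk through each heavy atom and fill implicit hydrogens from standard valence (C 4, N 3, O 2, S 2, halogen 1); for lowercase aromatic atoms, an aromatic c carries 1 H when it has two neighbours and 0 H with three, and aromatic n carries 0 H:
  atom 1: C, bond orders sum to 1 (valence 4) → 3 H
  atom 2: O, bond orders sum to 2 (valence 2) → 0 H
  atom 3: C, bond orders sum to 4 (valence 4) → 0 H
  atom 4: O, bond orders sum to 2 (valence 2) → 0 H
  atom 5: aromatic c, 3 neighbours → 0 H
  atom 6: aromatic c, 3 neighbours → 0 H
  atom 7: Br (halogen, monovalent) → 0 H
  atom 8: aromatic c, 3 neighbours → 0 H
  atom 9: O, bond orders sum to 1 (valence 2) → 1 H
  atom 10: aromatic c, 3 neighbours → 0 H
  atom 11: S, bond orders sum to 1 (valence 2) → 1 H
  atom 12: aromatic c, 3 neighbours → 0 H
  atom 13: aromatic n, 2 neighbours → 0 H
  atom 14: O, bond orders sum to 2 (valence 2) → 0 H
  atom 15: C, bond orders sum to 1 (valence 4) → 3 H
Totals → C:8, H:8, Br:1, N:1, O:4, S:1.
In Hill order: C8H8BrNO4S.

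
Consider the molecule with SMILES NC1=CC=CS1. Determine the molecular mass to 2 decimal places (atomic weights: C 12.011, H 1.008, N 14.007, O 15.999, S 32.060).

99.15 g/mol

First, the molecular formula is C4H5NS (counting implicit H from valence).
  C: 4 × 12.011 = 48.044
  H: 5 × 1.008 = 5.040
  N: 1 × 14.007 = 14.007
  S: 1 × 32.060 = 32.060
Sum: 4×12.011 + 5×1.008 + 1×14.007 + 1×32.060 = 99.151 → 99.15 g/mol.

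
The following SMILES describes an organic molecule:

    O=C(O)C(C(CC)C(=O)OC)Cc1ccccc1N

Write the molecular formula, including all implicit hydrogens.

Walk through each heavy atom and fill implicit hydrogens from standard valence (C 4, N 3, O 2, S 2, halogen 1); for lowercase aromatic atoms, an aromatic c carries 1 H when it has two neighbours and 0 H with three, and aromatic n carries 0 H:
  atom 1: O, bond orders sum to 2 (valence 2) → 0 H
  atom 2: C, bond orders sum to 4 (valence 4) → 0 H
  atom 3: O, bond orders sum to 1 (valence 2) → 1 H
  atom 4: C, bond orders sum to 3 (valence 4) → 1 H
  atom 5: C, bond orders sum to 3 (valence 4) → 1 H
  atom 6: C, bond orders sum to 2 (valence 4) → 2 H
  atom 7: C, bond orders sum to 1 (valence 4) → 3 H
  atom 8: C, bond orders sum to 4 (valence 4) → 0 H
  atom 9: O, bond orders sum to 2 (valence 2) → 0 H
  atom 10: O, bond orders sum to 2 (valence 2) → 0 H
  atom 11: C, bond orders sum to 1 (valence 4) → 3 H
  atom 12: C, bond orders sum to 2 (valence 4) → 2 H
  atom 13: aromatic c, 3 neighbours → 0 H
  atom 14: aromatic c, 2 neighbours → 1 H
  atom 15: aromatic c, 2 neighbours → 1 H
  atom 16: aromatic c, 2 neighbours → 1 H
  atom 17: aromatic c, 2 neighbours → 1 H
  atom 18: aromatic c, 3 neighbours → 0 H
  atom 19: N, bond orders sum to 1 (valence 3) → 2 H
Totals → C:14, H:19, N:1, O:4.

C14H19NO4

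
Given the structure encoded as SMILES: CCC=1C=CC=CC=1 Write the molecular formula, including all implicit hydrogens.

C8H10

Walk through each heavy atom and fill implicit hydrogens from standard valence (C 4, N 3, O 2, S 2, halogen 1):
  atom 1: C, bond orders sum to 1 (valence 4) → 3 H
  atom 2: C, bond orders sum to 2 (valence 4) → 2 H
  atom 3: C, bond orders sum to 4 (valence 4) → 0 H
  atom 4: C, bond orders sum to 3 (valence 4) → 1 H
  atom 5: C, bond orders sum to 3 (valence 4) → 1 H
  atom 6: C, bond orders sum to 3 (valence 4) → 1 H
  atom 7: C, bond orders sum to 3 (valence 4) → 1 H
  atom 8: C, bond orders sum to 3 (valence 4) → 1 H
Totals → C:8, H:10.
In Hill order: C8H10.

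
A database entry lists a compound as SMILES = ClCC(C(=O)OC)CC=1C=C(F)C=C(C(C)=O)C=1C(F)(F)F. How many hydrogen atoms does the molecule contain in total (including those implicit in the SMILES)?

13

Walk through each heavy atom and fill implicit hydrogens from standard valence (C 4, N 3, O 2, S 2, halogen 1):
  atom 1: Cl (halogen, monovalent) → 0 H
  atom 2: C, bond orders sum to 2 (valence 4) → 2 H
  atom 3: C, bond orders sum to 3 (valence 4) → 1 H
  atom 4: C, bond orders sum to 4 (valence 4) → 0 H
  atom 5: O, bond orders sum to 2 (valence 2) → 0 H
  atom 6: O, bond orders sum to 2 (valence 2) → 0 H
  atom 7: C, bond orders sum to 1 (valence 4) → 3 H
  atom 8: C, bond orders sum to 2 (valence 4) → 2 H
  atom 9: C, bond orders sum to 4 (valence 4) → 0 H
  atom 10: C, bond orders sum to 3 (valence 4) → 1 H
  atom 11: C, bond orders sum to 4 (valence 4) → 0 H
  atom 12: F (halogen, monovalent) → 0 H
  atom 13: C, bond orders sum to 3 (valence 4) → 1 H
  atom 14: C, bond orders sum to 4 (valence 4) → 0 H
  atom 15: C, bond orders sum to 4 (valence 4) → 0 H
  atom 16: C, bond orders sum to 1 (valence 4) → 3 H
  atom 17: O, bond orders sum to 2 (valence 2) → 0 H
  atom 18: C, bond orders sum to 4 (valence 4) → 0 H
  atom 19: C, bond orders sum to 4 (valence 4) → 0 H
  atom 20: F (halogen, monovalent) → 0 H
  atom 21: F (halogen, monovalent) → 0 H
  atom 22: F (halogen, monovalent) → 0 H
Total hydrogens: 13.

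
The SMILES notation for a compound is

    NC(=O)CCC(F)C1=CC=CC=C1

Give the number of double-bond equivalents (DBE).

Degree of unsaturation = (number of rings) + (number of π bonds).
Ring closures in the SMILES: 1.
π bonds: 4 double bonds (each 1 DoU) → 4 DoU from unsaturation.
Total DoU = 1 + 4 = 5.

5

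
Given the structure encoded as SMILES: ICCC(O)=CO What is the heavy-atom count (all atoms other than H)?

Every atom symbol written in the SMILES (organic subset) is one heavy atom; implicit H are not written.
Heavy atoms by element → C:4, I:1, O:2.
Total: 7.

7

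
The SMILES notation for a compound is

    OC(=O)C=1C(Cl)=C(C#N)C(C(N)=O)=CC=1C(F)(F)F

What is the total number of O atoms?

Scan the SMILES for O atoms (remember two-letter symbols like Cl and Br are single atoms).
Oxygen count: 3.

3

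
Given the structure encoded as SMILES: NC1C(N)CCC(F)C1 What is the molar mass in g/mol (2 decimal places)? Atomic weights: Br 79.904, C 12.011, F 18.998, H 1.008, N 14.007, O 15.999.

First, the molecular formula is C6H13FN2 (counting implicit H from valence).
  C: 6 × 12.011 = 72.066
  F: 1 × 18.998 = 18.998
  H: 13 × 1.008 = 13.104
  N: 2 × 14.007 = 28.014
Sum: 6×12.011 + 1×18.998 + 13×1.008 + 2×14.007 = 132.182 → 132.18 g/mol.

132.18 g/mol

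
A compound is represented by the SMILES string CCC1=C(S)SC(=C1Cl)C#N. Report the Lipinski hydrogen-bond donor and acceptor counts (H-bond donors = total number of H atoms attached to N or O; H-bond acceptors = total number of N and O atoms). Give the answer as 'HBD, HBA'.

Donors: find every N or O and count the H atoms it carries.
  atom 11 (N): bond orders sum to 3 → 0 H
Lipinski HBD = 0.
Acceptors: N atoms = 1, O atoms = 0 → HBA = 1.

0, 1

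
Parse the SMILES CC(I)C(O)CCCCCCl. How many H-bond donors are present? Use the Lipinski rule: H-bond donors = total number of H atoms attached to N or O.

Donors: find every N or O and count the H atoms it carries.
  atom 5 (O): bond orders sum to 1 → 1 H
Lipinski HBD = 1.

1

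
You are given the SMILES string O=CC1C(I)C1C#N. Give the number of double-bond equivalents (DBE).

4

Molecular formula: C5H4INO.
DoU = (2C + 2 + N − H − X) / 2, where X is the halogen count and O/S are ignored.
    = (2·5 + 2 + 1 − 4 − 1) / 2 = 8 / 2 = 4.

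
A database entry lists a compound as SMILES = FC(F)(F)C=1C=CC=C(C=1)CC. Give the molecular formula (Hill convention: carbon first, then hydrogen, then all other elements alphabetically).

Walk through each heavy atom and fill implicit hydrogens from standard valence (C 4, N 3, O 2, S 2, halogen 1):
  atom 1: F (halogen, monovalent) → 0 H
  atom 2: C, bond orders sum to 4 (valence 4) → 0 H
  atom 3: F (halogen, monovalent) → 0 H
  atom 4: F (halogen, monovalent) → 0 H
  atom 5: C, bond orders sum to 4 (valence 4) → 0 H
  atom 6: C, bond orders sum to 3 (valence 4) → 1 H
  atom 7: C, bond orders sum to 3 (valence 4) → 1 H
  atom 8: C, bond orders sum to 3 (valence 4) → 1 H
  atom 9: C, bond orders sum to 4 (valence 4) → 0 H
  atom 10: C, bond orders sum to 3 (valence 4) → 1 H
  atom 11: C, bond orders sum to 2 (valence 4) → 2 H
  atom 12: C, bond orders sum to 1 (valence 4) → 3 H
Totals → C:9, H:9, F:3.

C9H9F3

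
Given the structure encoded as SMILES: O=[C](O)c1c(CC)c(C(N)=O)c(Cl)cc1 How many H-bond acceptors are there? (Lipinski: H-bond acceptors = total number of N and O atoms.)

4

N atoms: 1; O atoms: 3.
Lipinski HBA = 1 + 3 = 4.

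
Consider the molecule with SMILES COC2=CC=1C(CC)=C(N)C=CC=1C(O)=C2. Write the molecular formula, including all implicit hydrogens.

C13H15NO2

Walk through each heavy atom and fill implicit hydrogens from standard valence (C 4, N 3, O 2, S 2, halogen 1):
  atom 1: C, bond orders sum to 1 (valence 4) → 3 H
  atom 2: O, bond orders sum to 2 (valence 2) → 0 H
  atom 3: C, bond orders sum to 4 (valence 4) → 0 H
  atom 4: C, bond orders sum to 3 (valence 4) → 1 H
  atom 5: C, bond orders sum to 4 (valence 4) → 0 H
  atom 6: C, bond orders sum to 4 (valence 4) → 0 H
  atom 7: C, bond orders sum to 2 (valence 4) → 2 H
  atom 8: C, bond orders sum to 1 (valence 4) → 3 H
  atom 9: C, bond orders sum to 4 (valence 4) → 0 H
  atom 10: N, bond orders sum to 1 (valence 3) → 2 H
  atom 11: C, bond orders sum to 3 (valence 4) → 1 H
  atom 12: C, bond orders sum to 3 (valence 4) → 1 H
  atom 13: C, bond orders sum to 4 (valence 4) → 0 H
  atom 14: C, bond orders sum to 4 (valence 4) → 0 H
  atom 15: O, bond orders sum to 1 (valence 2) → 1 H
  atom 16: C, bond orders sum to 3 (valence 4) → 1 H
Totals → C:13, H:15, N:1, O:2.
In Hill order: C13H15NO2.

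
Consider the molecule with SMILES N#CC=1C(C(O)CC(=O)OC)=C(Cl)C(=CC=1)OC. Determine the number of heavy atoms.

Every atom symbol written in the SMILES (organic subset) is one heavy atom; implicit H are not written.
Heavy atoms by element → C:12, Cl:1, N:1, O:4.
Total: 18.

18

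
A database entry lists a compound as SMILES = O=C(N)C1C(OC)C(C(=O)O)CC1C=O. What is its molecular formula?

Walk through each heavy atom and fill implicit hydrogens from standard valence (C 4, N 3, O 2, S 2, halogen 1):
  atom 1: O, bond orders sum to 2 (valence 2) → 0 H
  atom 2: C, bond orders sum to 4 (valence 4) → 0 H
  atom 3: N, bond orders sum to 1 (valence 3) → 2 H
  atom 4: C, bond orders sum to 3 (valence 4) → 1 H
  atom 5: C, bond orders sum to 3 (valence 4) → 1 H
  atom 6: O, bond orders sum to 2 (valence 2) → 0 H
  atom 7: C, bond orders sum to 1 (valence 4) → 3 H
  atom 8: C, bond orders sum to 3 (valence 4) → 1 H
  atom 9: C, bond orders sum to 4 (valence 4) → 0 H
  atom 10: O, bond orders sum to 2 (valence 2) → 0 H
  atom 11: O, bond orders sum to 1 (valence 2) → 1 H
  atom 12: C, bond orders sum to 2 (valence 4) → 2 H
  atom 13: C, bond orders sum to 3 (valence 4) → 1 H
  atom 14: C, bond orders sum to 3 (valence 4) → 1 H
  atom 15: O, bond orders sum to 2 (valence 2) → 0 H
Totals → C:9, H:13, N:1, O:5.
In Hill order: C9H13NO5.

C9H13NO5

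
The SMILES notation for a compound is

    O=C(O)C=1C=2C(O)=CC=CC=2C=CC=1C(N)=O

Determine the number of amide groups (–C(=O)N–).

The amide motif appears at heavy-atom position 15 in the SMILES.
Other groups present: 1 carboxylic acid, 1 hydroxyl.
Amide count: 1.

1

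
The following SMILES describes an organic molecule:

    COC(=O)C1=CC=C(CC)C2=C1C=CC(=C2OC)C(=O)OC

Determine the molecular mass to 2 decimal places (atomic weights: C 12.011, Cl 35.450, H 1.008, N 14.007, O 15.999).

First, the molecular formula is C17H18O5 (counting implicit H from valence).
  C: 17 × 12.011 = 204.187
  H: 18 × 1.008 = 18.144
  O: 5 × 15.999 = 79.995
Sum: 17×12.011 + 18×1.008 + 5×15.999 = 302.326 → 302.33 g/mol.

302.33 g/mol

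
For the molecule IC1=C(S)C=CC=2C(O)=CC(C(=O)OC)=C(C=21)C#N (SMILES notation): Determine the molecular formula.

C13H8INO3S

Walk through each heavy atom and fill implicit hydrogens from standard valence (C 4, N 3, O 2, S 2, halogen 1):
  atom 1: I (halogen, monovalent) → 0 H
  atom 2: C, bond orders sum to 4 (valence 4) → 0 H
  atom 3: C, bond orders sum to 4 (valence 4) → 0 H
  atom 4: S, bond orders sum to 1 (valence 2) → 1 H
  atom 5: C, bond orders sum to 3 (valence 4) → 1 H
  atom 6: C, bond orders sum to 3 (valence 4) → 1 H
  atom 7: C, bond orders sum to 4 (valence 4) → 0 H
  atom 8: C, bond orders sum to 4 (valence 4) → 0 H
  atom 9: O, bond orders sum to 1 (valence 2) → 1 H
  atom 10: C, bond orders sum to 3 (valence 4) → 1 H
  atom 11: C, bond orders sum to 4 (valence 4) → 0 H
  atom 12: C, bond orders sum to 4 (valence 4) → 0 H
  atom 13: O, bond orders sum to 2 (valence 2) → 0 H
  atom 14: O, bond orders sum to 2 (valence 2) → 0 H
  atom 15: C, bond orders sum to 1 (valence 4) → 3 H
  atom 16: C, bond orders sum to 4 (valence 4) → 0 H
  atom 17: C, bond orders sum to 4 (valence 4) → 0 H
  atom 18: C, bond orders sum to 4 (valence 4) → 0 H
  atom 19: N, bond orders sum to 3 (valence 3) → 0 H
Totals → C:13, H:8, I:1, N:1, O:3, S:1.
In Hill order: C13H8INO3S.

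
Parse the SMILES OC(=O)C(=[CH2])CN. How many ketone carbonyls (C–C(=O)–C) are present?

Scan the SMILES for the ketone motif — none present.
Groups that are present: 1 alkene, 1 carboxylic acid, 1 primary amine.

0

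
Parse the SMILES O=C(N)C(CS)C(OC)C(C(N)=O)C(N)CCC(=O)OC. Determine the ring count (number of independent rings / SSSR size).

0

In SMILES, each pair of matching ring-closure digits denotes one ring-closing bond; the number of such bonds equals the number of independent rings.
Ring-closure bonds here: 0.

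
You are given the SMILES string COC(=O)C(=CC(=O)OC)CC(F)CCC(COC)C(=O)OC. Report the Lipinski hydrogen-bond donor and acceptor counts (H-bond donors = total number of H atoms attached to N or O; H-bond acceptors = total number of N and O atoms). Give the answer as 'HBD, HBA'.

Donors: find every N or O and count the H atoms it carries.
  atom 2 (O): bond orders sum to 2 → 0 H
  atom 4 (O): bond orders sum to 2 → 0 H
  atom 8 (O): bond orders sum to 2 → 0 H
  atom 9 (O): bond orders sum to 2 → 0 H
  atom 18 (O): bond orders sum to 2 → 0 H
  atom 21 (O): bond orders sum to 2 → 0 H
  atom 22 (O): bond orders sum to 2 → 0 H
Lipinski HBD = 0.
Acceptors: N atoms = 0, O atoms = 7 → HBA = 7.

0, 7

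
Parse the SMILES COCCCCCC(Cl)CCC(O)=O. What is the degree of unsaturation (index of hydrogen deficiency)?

1

Molecular formula: C10H19ClO3.
DoU = (2C + 2 + N − H − X) / 2, where X is the halogen count and O/S are ignored.
    = (2·10 + 2 + 0 − 19 − 1) / 2 = 2 / 2 = 1.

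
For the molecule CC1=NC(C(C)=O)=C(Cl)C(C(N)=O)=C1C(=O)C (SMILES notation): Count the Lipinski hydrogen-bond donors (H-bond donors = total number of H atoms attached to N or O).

Donors: find every N or O and count the H atoms it carries.
  atom 3 (N): bond orders sum to 3 → 0 H
  atom 7 (O): bond orders sum to 2 → 0 H
  atom 12 (N): bond orders sum to 1 → 2 H
  atom 13 (O): bond orders sum to 2 → 0 H
  atom 16 (O): bond orders sum to 2 → 0 H
Lipinski HBD = 2.

2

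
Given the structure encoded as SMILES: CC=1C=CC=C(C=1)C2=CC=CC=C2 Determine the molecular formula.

Walk through each heavy atom and fill implicit hydrogens from standard valence (C 4, N 3, O 2, S 2, halogen 1):
  atom 1: C, bond orders sum to 1 (valence 4) → 3 H
  atom 2: C, bond orders sum to 4 (valence 4) → 0 H
  atom 3: C, bond orders sum to 3 (valence 4) → 1 H
  atom 4: C, bond orders sum to 3 (valence 4) → 1 H
  atom 5: C, bond orders sum to 3 (valence 4) → 1 H
  atom 6: C, bond orders sum to 4 (valence 4) → 0 H
  atom 7: C, bond orders sum to 3 (valence 4) → 1 H
  atom 8: C, bond orders sum to 4 (valence 4) → 0 H
  atom 9: C, bond orders sum to 3 (valence 4) → 1 H
  atom 10: C, bond orders sum to 3 (valence 4) → 1 H
  atom 11: C, bond orders sum to 3 (valence 4) → 1 H
  atom 12: C, bond orders sum to 3 (valence 4) → 1 H
  atom 13: C, bond orders sum to 3 (valence 4) → 1 H
Totals → C:13, H:12.

C13H12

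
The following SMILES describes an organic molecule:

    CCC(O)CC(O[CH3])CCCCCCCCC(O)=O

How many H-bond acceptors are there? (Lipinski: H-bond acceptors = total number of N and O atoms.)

N atoms: 0; O atoms: 4.
Lipinski HBA = 0 + 4 = 4.

4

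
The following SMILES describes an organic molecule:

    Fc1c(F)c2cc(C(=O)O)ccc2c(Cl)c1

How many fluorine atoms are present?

Scan the SMILES for F atoms (remember two-letter symbols like Cl and Br are single atoms).
Fluorine count: 2.

2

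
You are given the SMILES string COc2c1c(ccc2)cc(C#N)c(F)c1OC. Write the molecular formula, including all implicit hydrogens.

Walk through each heavy atom and fill implicit hydrogens from standard valence (C 4, N 3, O 2, S 2, halogen 1); for lowercase aromatic atoms, an aromatic c carries 1 H when it has two neighbours and 0 H with three, and aromatic n carries 0 H:
  atom 1: C, bond orders sum to 1 (valence 4) → 3 H
  atom 2: O, bond orders sum to 2 (valence 2) → 0 H
  atom 3: aromatic c, 3 neighbours → 0 H
  atom 4: aromatic c, 3 neighbours → 0 H
  atom 5: aromatic c, 3 neighbours → 0 H
  atom 6: aromatic c, 2 neighbours → 1 H
  atom 7: aromatic c, 2 neighbours → 1 H
  atom 8: aromatic c, 2 neighbours → 1 H
  atom 9: aromatic c, 2 neighbours → 1 H
  atom 10: aromatic c, 3 neighbours → 0 H
  atom 11: C, bond orders sum to 4 (valence 4) → 0 H
  atom 12: N, bond orders sum to 3 (valence 3) → 0 H
  atom 13: aromatic c, 3 neighbours → 0 H
  atom 14: F (halogen, monovalent) → 0 H
  atom 15: aromatic c, 3 neighbours → 0 H
  atom 16: O, bond orders sum to 2 (valence 2) → 0 H
  atom 17: C, bond orders sum to 1 (valence 4) → 3 H
Totals → C:13, H:10, F:1, N:1, O:2.
In Hill order: C13H10FNO2.

C13H10FNO2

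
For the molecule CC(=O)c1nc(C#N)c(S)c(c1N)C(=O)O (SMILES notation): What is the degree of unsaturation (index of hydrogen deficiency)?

8

Molecular formula: C9H7N3O3S.
DoU = (2C + 2 + N − H − X) / 2, where X is the halogen count and O/S are ignored.
    = (2·9 + 2 + 3 − 7 − 0) / 2 = 16 / 2 = 8.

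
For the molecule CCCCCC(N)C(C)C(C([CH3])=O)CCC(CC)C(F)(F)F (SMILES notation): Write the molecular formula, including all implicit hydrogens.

C17H32F3NO

Walk through each heavy atom and fill implicit hydrogens from standard valence (C 4, N 3, O 2, S 2, halogen 1):
  atom 1: C, bond orders sum to 1 (valence 4) → 3 H
  atom 2: C, bond orders sum to 2 (valence 4) → 2 H
  atom 3: C, bond orders sum to 2 (valence 4) → 2 H
  atom 4: C, bond orders sum to 2 (valence 4) → 2 H
  atom 5: C, bond orders sum to 2 (valence 4) → 2 H
  atom 6: C, bond orders sum to 3 (valence 4) → 1 H
  atom 7: N, bond orders sum to 1 (valence 3) → 2 H
  atom 8: C, bond orders sum to 3 (valence 4) → 1 H
  atom 9: C, bond orders sum to 1 (valence 4) → 3 H
  atom 10: C, bond orders sum to 3 (valence 4) → 1 H
  atom 11: C, bond orders sum to 4 (valence 4) → 0 H
  atom 12: C with explicit H count 3
  atom 13: O, bond orders sum to 2 (valence 2) → 0 H
  atom 14: C, bond orders sum to 2 (valence 4) → 2 H
  atom 15: C, bond orders sum to 2 (valence 4) → 2 H
  atom 16: C, bond orders sum to 3 (valence 4) → 1 H
  atom 17: C, bond orders sum to 2 (valence 4) → 2 H
  atom 18: C, bond orders sum to 1 (valence 4) → 3 H
  atom 19: C, bond orders sum to 4 (valence 4) → 0 H
  atom 20: F (halogen, monovalent) → 0 H
  atom 21: F (halogen, monovalent) → 0 H
  atom 22: F (halogen, monovalent) → 0 H
Totals → C:17, H:32, F:3, N:1, O:1.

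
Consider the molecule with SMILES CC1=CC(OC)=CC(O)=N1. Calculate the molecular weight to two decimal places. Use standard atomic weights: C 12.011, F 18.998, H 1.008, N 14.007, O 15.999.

First, the molecular formula is C7H9NO2 (counting implicit H from valence).
  C: 7 × 12.011 = 84.077
  H: 9 × 1.008 = 9.072
  N: 1 × 14.007 = 14.007
  O: 2 × 15.999 = 31.998
Sum: 7×12.011 + 9×1.008 + 1×14.007 + 2×15.999 = 139.154 → 139.15 g/mol.

139.15 g/mol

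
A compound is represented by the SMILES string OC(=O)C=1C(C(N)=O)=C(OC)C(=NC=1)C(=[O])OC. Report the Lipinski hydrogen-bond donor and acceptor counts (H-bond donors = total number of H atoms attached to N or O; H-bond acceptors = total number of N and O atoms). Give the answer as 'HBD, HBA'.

3, 8

Donors: find every N or O and count the H atoms it carries.
  atom 1 (O): bond orders sum to 1 → 1 H
  atom 3 (O): bond orders sum to 2 → 0 H
  atom 7 (N): bond orders sum to 1 → 2 H
  atom 8 (O): bond orders sum to 2 → 0 H
  atom 10 (O): bond orders sum to 2 → 0 H
  atom 13 (N): bond orders sum to 3 → 0 H
  atom 16 (O): bond orders sum to 2 → 0 H
  atom 17 (O): bond orders sum to 2 → 0 H
Lipinski HBD = 3.
Acceptors: N atoms = 2, O atoms = 6 → HBA = 8.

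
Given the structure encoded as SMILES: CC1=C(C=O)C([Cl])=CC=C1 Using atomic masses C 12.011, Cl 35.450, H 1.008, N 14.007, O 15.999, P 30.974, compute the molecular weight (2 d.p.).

First, the molecular formula is C8H7ClO (counting implicit H from valence).
  C: 8 × 12.011 = 96.088
  Cl: 1 × 35.450 = 35.450
  H: 7 × 1.008 = 7.056
  O: 1 × 15.999 = 15.999
Sum: 8×12.011 + 1×35.450 + 7×1.008 + 1×15.999 = 154.593 → 154.59 g/mol.

154.59 g/mol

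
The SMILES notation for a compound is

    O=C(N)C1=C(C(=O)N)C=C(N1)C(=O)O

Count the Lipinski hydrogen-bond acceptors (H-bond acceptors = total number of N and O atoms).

N atoms: 3; O atoms: 4.
Lipinski HBA = 3 + 4 = 7.

7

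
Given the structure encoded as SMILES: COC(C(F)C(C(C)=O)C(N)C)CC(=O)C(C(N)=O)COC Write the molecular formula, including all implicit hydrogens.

Walk through each heavy atom and fill implicit hydrogens from standard valence (C 4, N 3, O 2, S 2, halogen 1):
  atom 1: C, bond orders sum to 1 (valence 4) → 3 H
  atom 2: O, bond orders sum to 2 (valence 2) → 0 H
  atom 3: C, bond orders sum to 3 (valence 4) → 1 H
  atom 4: C, bond orders sum to 3 (valence 4) → 1 H
  atom 5: F (halogen, monovalent) → 0 H
  atom 6: C, bond orders sum to 3 (valence 4) → 1 H
  atom 7: C, bond orders sum to 4 (valence 4) → 0 H
  atom 8: C, bond orders sum to 1 (valence 4) → 3 H
  atom 9: O, bond orders sum to 2 (valence 2) → 0 H
  atom 10: C, bond orders sum to 3 (valence 4) → 1 H
  atom 11: N, bond orders sum to 1 (valence 3) → 2 H
  atom 12: C, bond orders sum to 1 (valence 4) → 3 H
  atom 13: C, bond orders sum to 2 (valence 4) → 2 H
  atom 14: C, bond orders sum to 4 (valence 4) → 0 H
  atom 15: O, bond orders sum to 2 (valence 2) → 0 H
  atom 16: C, bond orders sum to 3 (valence 4) → 1 H
  atom 17: C, bond orders sum to 4 (valence 4) → 0 H
  atom 18: N, bond orders sum to 1 (valence 3) → 2 H
  atom 19: O, bond orders sum to 2 (valence 2) → 0 H
  atom 20: C, bond orders sum to 2 (valence 4) → 2 H
  atom 21: O, bond orders sum to 2 (valence 2) → 0 H
  atom 22: C, bond orders sum to 1 (valence 4) → 3 H
Totals → C:14, H:25, F:1, N:2, O:5.

C14H25FN2O5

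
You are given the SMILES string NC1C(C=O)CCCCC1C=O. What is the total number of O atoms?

Scan the SMILES for O atoms (remember two-letter symbols like Cl and Br are single atoms).
Oxygen count: 2.

2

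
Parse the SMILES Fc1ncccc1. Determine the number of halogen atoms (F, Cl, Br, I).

1

Halogen atoms appear at heavy-atom position 1 (1×F).
Halogen count: 1.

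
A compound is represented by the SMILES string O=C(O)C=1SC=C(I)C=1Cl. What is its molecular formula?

C5H2ClIO2S

Walk through each heavy atom and fill implicit hydrogens from standard valence (C 4, N 3, O 2, S 2, halogen 1):
  atom 1: O, bond orders sum to 2 (valence 2) → 0 H
  atom 2: C, bond orders sum to 4 (valence 4) → 0 H
  atom 3: O, bond orders sum to 1 (valence 2) → 1 H
  atom 4: C, bond orders sum to 4 (valence 4) → 0 H
  atom 5: S, bond orders sum to 2 (valence 2) → 0 H
  atom 6: C, bond orders sum to 3 (valence 4) → 1 H
  atom 7: C, bond orders sum to 4 (valence 4) → 0 H
  atom 8: I (halogen, monovalent) → 0 H
  atom 9: C, bond orders sum to 4 (valence 4) → 0 H
  atom 10: Cl (halogen, monovalent) → 0 H
Totals → C:5, H:2, Cl:1, I:1, O:2, S:1.
In Hill order: C5H2ClIO2S.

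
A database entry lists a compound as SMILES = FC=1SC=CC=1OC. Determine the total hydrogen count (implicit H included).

5

Walk through each heavy atom and fill implicit hydrogens from standard valence (C 4, N 3, O 2, S 2, halogen 1):
  atom 1: F (halogen, monovalent) → 0 H
  atom 2: C, bond orders sum to 4 (valence 4) → 0 H
  atom 3: S, bond orders sum to 2 (valence 2) → 0 H
  atom 4: C, bond orders sum to 3 (valence 4) → 1 H
  atom 5: C, bond orders sum to 3 (valence 4) → 1 H
  atom 6: C, bond orders sum to 4 (valence 4) → 0 H
  atom 7: O, bond orders sum to 2 (valence 2) → 0 H
  atom 8: C, bond orders sum to 1 (valence 4) → 3 H
Total hydrogens: 5.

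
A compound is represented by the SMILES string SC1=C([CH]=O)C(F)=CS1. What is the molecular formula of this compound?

Walk through each heavy atom and fill implicit hydrogens from standard valence (C 4, N 3, O 2, S 2, halogen 1):
  atom 1: S, bond orders sum to 1 (valence 2) → 1 H
  atom 2: C, bond orders sum to 4 (valence 4) → 0 H
  atom 3: C, bond orders sum to 4 (valence 4) → 0 H
  atom 4: C with explicit H count 1
  atom 5: O, bond orders sum to 2 (valence 2) → 0 H
  atom 6: C, bond orders sum to 4 (valence 4) → 0 H
  atom 7: F (halogen, monovalent) → 0 H
  atom 8: C, bond orders sum to 3 (valence 4) → 1 H
  atom 9: S, bond orders sum to 2 (valence 2) → 0 H
Totals → C:5, H:3, F:1, O:1, S:2.
In Hill order: C5H3FOS2.

C5H3FOS2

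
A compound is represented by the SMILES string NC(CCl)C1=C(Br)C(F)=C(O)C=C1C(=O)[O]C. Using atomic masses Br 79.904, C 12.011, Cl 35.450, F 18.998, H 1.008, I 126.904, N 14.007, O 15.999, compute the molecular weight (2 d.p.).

326.55 g/mol

First, the molecular formula is C10H10BrClFNO3 (counting implicit H from valence).
  Br: 1 × 79.904 = 79.904
  C: 10 × 12.011 = 120.110
  Cl: 1 × 35.450 = 35.450
  F: 1 × 18.998 = 18.998
  H: 10 × 1.008 = 10.080
  N: 1 × 14.007 = 14.007
  O: 3 × 15.999 = 47.997
Sum: 1×79.904 + 10×12.011 + 1×35.450 + 1×18.998 + 10×1.008 + 1×14.007 + 3×15.999 = 326.546 → 326.55 g/mol.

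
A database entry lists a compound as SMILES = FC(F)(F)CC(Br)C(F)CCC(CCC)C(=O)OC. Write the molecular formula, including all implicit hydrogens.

Walk through each heavy atom and fill implicit hydrogens from standard valence (C 4, N 3, O 2, S 2, halogen 1):
  atom 1: F (halogen, monovalent) → 0 H
  atom 2: C, bond orders sum to 4 (valence 4) → 0 H
  atom 3: F (halogen, monovalent) → 0 H
  atom 4: F (halogen, monovalent) → 0 H
  atom 5: C, bond orders sum to 2 (valence 4) → 2 H
  atom 6: C, bond orders sum to 3 (valence 4) → 1 H
  atom 7: Br (halogen, monovalent) → 0 H
  atom 8: C, bond orders sum to 3 (valence 4) → 1 H
  atom 9: F (halogen, monovalent) → 0 H
  atom 10: C, bond orders sum to 2 (valence 4) → 2 H
  atom 11: C, bond orders sum to 2 (valence 4) → 2 H
  atom 12: C, bond orders sum to 3 (valence 4) → 1 H
  atom 13: C, bond orders sum to 2 (valence 4) → 2 H
  atom 14: C, bond orders sum to 2 (valence 4) → 2 H
  atom 15: C, bond orders sum to 1 (valence 4) → 3 H
  atom 16: C, bond orders sum to 4 (valence 4) → 0 H
  atom 17: O, bond orders sum to 2 (valence 2) → 0 H
  atom 18: O, bond orders sum to 2 (valence 2) → 0 H
  atom 19: C, bond orders sum to 1 (valence 4) → 3 H
Totals → C:12, H:19, Br:1, F:4, O:2.
In Hill order: C12H19BrF4O2.

C12H19BrF4O2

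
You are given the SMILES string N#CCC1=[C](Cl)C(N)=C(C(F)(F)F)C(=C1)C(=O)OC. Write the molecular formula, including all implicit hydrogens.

C11H8ClF3N2O2

Walk through each heavy atom and fill implicit hydrogens from standard valence (C 4, N 3, O 2, S 2, halogen 1):
  atom 1: N, bond orders sum to 3 (valence 3) → 0 H
  atom 2: C, bond orders sum to 4 (valence 4) → 0 H
  atom 3: C, bond orders sum to 2 (valence 4) → 2 H
  atom 4: C, bond orders sum to 4 (valence 4) → 0 H
  atom 5: C with explicit H count 0
  atom 6: Cl (halogen, monovalent) → 0 H
  atom 7: C, bond orders sum to 4 (valence 4) → 0 H
  atom 8: N, bond orders sum to 1 (valence 3) → 2 H
  atom 9: C, bond orders sum to 4 (valence 4) → 0 H
  atom 10: C, bond orders sum to 4 (valence 4) → 0 H
  atom 11: F (halogen, monovalent) → 0 H
  atom 12: F (halogen, monovalent) → 0 H
  atom 13: F (halogen, monovalent) → 0 H
  atom 14: C, bond orders sum to 4 (valence 4) → 0 H
  atom 15: C, bond orders sum to 3 (valence 4) → 1 H
  atom 16: C, bond orders sum to 4 (valence 4) → 0 H
  atom 17: O, bond orders sum to 2 (valence 2) → 0 H
  atom 18: O, bond orders sum to 2 (valence 2) → 0 H
  atom 19: C, bond orders sum to 1 (valence 4) → 3 H
Totals → C:11, H:8, Cl:1, F:3, N:2, O:2.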